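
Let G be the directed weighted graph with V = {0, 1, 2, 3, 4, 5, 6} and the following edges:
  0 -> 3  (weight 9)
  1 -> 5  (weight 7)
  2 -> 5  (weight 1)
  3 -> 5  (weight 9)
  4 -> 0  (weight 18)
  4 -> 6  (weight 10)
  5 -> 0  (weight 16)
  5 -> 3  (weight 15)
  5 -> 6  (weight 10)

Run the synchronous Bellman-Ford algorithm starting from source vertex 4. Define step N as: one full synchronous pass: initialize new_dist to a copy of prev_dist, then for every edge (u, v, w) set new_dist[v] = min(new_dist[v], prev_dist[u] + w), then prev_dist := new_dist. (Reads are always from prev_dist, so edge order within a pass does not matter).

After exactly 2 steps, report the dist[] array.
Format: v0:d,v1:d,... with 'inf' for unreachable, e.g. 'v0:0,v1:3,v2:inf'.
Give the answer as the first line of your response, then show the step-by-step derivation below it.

v0:18,v1:inf,v2:inf,v3:27,v4:0,v5:inf,v6:10

step 1: dist = v0:18,v1:inf,v2:inf,v3:inf,v4:0,v5:inf,v6:10
step 2: dist = v0:18,v1:inf,v2:inf,v3:27,v4:0,v5:inf,v6:10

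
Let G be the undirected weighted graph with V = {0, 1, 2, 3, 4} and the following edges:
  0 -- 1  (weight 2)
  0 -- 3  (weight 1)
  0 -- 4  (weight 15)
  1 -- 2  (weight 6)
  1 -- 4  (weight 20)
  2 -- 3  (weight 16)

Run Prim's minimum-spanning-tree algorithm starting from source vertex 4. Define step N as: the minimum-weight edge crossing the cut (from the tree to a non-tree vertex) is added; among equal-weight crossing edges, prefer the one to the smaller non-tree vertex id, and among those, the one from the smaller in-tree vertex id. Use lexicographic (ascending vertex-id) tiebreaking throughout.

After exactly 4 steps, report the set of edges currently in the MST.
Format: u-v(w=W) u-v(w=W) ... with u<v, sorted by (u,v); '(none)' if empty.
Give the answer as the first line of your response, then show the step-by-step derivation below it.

0-1(w=2) 0-3(w=1) 0-4(w=15) 1-2(w=6)

step 1: add edge 0-4 (w=15); MST = {0-4(w=15)}
step 2: add edge 0-3 (w=1); MST = {0-3(w=1) 0-4(w=15)}
step 3: add edge 0-1 (w=2); MST = {0-1(w=2) 0-3(w=1) 0-4(w=15)}
step 4: add edge 1-2 (w=6); MST = {0-1(w=2) 0-3(w=1) 0-4(w=15) 1-2(w=6)}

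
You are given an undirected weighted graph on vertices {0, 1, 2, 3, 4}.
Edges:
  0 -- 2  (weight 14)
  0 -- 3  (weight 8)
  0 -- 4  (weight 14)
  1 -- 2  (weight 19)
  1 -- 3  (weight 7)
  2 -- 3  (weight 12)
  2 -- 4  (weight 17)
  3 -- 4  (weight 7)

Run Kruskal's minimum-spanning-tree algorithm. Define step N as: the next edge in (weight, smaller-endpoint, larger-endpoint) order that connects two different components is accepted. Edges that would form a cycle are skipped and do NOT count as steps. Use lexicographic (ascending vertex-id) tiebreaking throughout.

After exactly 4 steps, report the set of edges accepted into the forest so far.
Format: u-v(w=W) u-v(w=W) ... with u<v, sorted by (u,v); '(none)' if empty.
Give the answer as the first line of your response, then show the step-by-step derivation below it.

0-3(w=8) 1-3(w=7) 2-3(w=12) 3-4(w=7)

step 1: add edge 1-3 (w=7); MST = {1-3(w=7)}
step 2: add edge 3-4 (w=7); MST = {1-3(w=7) 3-4(w=7)}
step 3: add edge 0-3 (w=8); MST = {0-3(w=8) 1-3(w=7) 3-4(w=7)}
step 4: add edge 2-3 (w=12); MST = {0-3(w=8) 1-3(w=7) 2-3(w=12) 3-4(w=7)}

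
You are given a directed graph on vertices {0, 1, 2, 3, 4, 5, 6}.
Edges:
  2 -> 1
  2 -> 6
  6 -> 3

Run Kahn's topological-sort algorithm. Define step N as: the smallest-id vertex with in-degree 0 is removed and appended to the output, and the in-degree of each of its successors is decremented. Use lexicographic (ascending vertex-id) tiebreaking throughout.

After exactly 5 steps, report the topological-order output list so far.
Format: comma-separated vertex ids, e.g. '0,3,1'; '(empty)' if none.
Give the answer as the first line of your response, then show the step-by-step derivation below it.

0,2,1,4,5

step 1: output 0; order=[0]; indeg=(0,1,0,1,0,0,1)
step 2: output 2; order=[0,2]; indeg=(0,0,0,1,0,0,0)
step 3: output 1; order=[0,2,1]; indeg=(0,0,0,1,0,0,0)
step 4: output 4; order=[0,2,1,4]; indeg=(0,0,0,1,0,0,0)
step 5: output 5; order=[0,2,1,4,5]; indeg=(0,0,0,1,0,0,0)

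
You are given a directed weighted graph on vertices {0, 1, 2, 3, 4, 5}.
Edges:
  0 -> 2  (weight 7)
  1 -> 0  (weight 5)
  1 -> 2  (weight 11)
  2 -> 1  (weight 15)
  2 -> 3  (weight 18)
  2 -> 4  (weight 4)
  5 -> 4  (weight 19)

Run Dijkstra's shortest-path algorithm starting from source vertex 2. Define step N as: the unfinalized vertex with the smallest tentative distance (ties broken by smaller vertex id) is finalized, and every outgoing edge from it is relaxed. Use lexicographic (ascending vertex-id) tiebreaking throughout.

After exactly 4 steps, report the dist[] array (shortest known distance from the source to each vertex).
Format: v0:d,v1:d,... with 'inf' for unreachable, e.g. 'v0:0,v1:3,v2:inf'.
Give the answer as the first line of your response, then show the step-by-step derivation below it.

v0:20,v1:15,v2:0,v3:18,v4:4,v5:inf

step 1: dist = v0:inf,v1:15,v2:0,v3:18,v4:4,v5:inf
step 2: dist = v0:inf,v1:15,v2:0,v3:18,v4:4,v5:inf
step 3: dist = v0:20,v1:15,v2:0,v3:18,v4:4,v5:inf
step 4: dist = v0:20,v1:15,v2:0,v3:18,v4:4,v5:inf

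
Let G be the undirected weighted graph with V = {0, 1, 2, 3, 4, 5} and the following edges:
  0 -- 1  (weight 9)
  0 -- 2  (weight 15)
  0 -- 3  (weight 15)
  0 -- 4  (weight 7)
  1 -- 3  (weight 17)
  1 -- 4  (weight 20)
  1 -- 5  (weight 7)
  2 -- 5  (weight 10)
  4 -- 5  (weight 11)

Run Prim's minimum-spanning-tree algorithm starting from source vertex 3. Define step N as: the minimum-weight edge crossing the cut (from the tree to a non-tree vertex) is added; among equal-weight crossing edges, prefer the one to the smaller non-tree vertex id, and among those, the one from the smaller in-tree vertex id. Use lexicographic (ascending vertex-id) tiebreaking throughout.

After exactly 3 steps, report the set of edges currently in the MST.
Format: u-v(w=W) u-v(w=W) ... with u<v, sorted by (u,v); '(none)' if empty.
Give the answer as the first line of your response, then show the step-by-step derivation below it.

0-1(w=9) 0-3(w=15) 0-4(w=7)

step 1: add edge 0-3 (w=15); MST = {0-3(w=15)}
step 2: add edge 0-4 (w=7); MST = {0-3(w=15) 0-4(w=7)}
step 3: add edge 0-1 (w=9); MST = {0-1(w=9) 0-3(w=15) 0-4(w=7)}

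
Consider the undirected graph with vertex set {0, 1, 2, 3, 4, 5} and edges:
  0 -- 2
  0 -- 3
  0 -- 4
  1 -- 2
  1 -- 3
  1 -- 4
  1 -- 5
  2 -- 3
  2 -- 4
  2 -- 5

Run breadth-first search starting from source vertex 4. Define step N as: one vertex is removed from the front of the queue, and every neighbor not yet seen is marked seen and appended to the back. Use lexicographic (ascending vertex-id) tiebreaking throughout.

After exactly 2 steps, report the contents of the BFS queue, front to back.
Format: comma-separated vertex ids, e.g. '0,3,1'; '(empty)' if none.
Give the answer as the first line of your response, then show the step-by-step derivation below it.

1,2,3

step 1: dequeue 4; queue=[0,1,2]; order=4
step 2: dequeue 0; queue=[1,2,3]; order=4,0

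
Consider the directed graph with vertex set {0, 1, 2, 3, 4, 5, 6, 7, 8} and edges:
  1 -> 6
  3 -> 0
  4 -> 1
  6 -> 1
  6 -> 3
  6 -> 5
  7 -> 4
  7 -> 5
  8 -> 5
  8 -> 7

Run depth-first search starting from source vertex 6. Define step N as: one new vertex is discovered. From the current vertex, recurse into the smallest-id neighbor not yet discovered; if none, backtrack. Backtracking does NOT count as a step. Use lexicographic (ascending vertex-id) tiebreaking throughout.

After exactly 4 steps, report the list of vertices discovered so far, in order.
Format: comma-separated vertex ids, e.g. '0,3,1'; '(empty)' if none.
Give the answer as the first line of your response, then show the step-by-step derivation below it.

6,1,3,0

step 1: discover 6; path=6; order=6
step 2: discover 1; path=6>1; order=6,1
step 3: discover 3; path=6>3; order=6,1,3
step 4: discover 0; path=6>3>0; order=6,1,3,0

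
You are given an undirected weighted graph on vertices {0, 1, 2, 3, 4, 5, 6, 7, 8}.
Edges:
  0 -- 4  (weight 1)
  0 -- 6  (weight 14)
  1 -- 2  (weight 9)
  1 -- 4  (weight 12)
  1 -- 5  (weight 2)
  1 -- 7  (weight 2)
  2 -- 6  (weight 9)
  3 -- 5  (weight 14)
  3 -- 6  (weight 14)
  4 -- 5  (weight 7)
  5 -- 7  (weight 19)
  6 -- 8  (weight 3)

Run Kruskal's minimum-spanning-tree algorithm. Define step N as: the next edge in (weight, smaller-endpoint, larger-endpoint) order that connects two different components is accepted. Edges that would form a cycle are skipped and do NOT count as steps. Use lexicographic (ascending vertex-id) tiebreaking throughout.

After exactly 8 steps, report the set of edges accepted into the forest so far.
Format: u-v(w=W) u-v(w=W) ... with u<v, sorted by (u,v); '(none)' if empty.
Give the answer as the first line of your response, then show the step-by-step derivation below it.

0-4(w=1) 1-2(w=9) 1-5(w=2) 1-7(w=2) 2-6(w=9) 3-5(w=14) 4-5(w=7) 6-8(w=3)

step 1: add edge 0-4 (w=1); MST = {0-4(w=1)}
step 2: add edge 1-5 (w=2); MST = {0-4(w=1) 1-5(w=2)}
step 3: add edge 1-7 (w=2); MST = {0-4(w=1) 1-5(w=2) 1-7(w=2)}
step 4: add edge 6-8 (w=3); MST = {0-4(w=1) 1-5(w=2) 1-7(w=2) 6-8(w=3)}
step 5: add edge 4-5 (w=7); MST = {0-4(w=1) 1-5(w=2) 1-7(w=2) 4-5(w=7) 6-8(w=3)}
step 6: add edge 1-2 (w=9); MST = {0-4(w=1) 1-2(w=9) 1-5(w=2) 1-7(w=2) 4-5(w=7) 6-8(w=3)}
step 7: add edge 2-6 (w=9); MST = {0-4(w=1) 1-2(w=9) 1-5(w=2) 1-7(w=2) 2-6(w=9) 4-5(w=7) 6-8(w=3)}
step 8: add edge 3-5 (w=14); MST = {0-4(w=1) 1-2(w=9) 1-5(w=2) 1-7(w=2) 2-6(w=9) 3-5(w=14) 4-5(w=7) 6-8(w=3)}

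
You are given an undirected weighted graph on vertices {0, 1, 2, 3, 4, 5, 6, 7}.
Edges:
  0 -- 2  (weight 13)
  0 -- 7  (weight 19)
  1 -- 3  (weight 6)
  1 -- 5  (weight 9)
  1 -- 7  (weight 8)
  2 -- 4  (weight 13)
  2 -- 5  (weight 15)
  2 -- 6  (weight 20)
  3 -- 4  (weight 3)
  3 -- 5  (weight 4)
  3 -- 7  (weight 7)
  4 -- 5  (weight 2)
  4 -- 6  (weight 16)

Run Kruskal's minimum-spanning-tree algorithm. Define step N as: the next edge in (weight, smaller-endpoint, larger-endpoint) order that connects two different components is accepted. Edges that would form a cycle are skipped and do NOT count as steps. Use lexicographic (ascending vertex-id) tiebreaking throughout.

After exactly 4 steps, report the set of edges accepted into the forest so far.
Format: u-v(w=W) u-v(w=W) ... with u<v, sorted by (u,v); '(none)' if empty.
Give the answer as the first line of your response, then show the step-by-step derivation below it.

1-3(w=6) 3-4(w=3) 3-7(w=7) 4-5(w=2)

step 1: add edge 4-5 (w=2); MST = {4-5(w=2)}
step 2: add edge 3-4 (w=3); MST = {3-4(w=3) 4-5(w=2)}
step 3: add edge 1-3 (w=6); MST = {1-3(w=6) 3-4(w=3) 4-5(w=2)}
step 4: add edge 3-7 (w=7); MST = {1-3(w=6) 3-4(w=3) 3-7(w=7) 4-5(w=2)}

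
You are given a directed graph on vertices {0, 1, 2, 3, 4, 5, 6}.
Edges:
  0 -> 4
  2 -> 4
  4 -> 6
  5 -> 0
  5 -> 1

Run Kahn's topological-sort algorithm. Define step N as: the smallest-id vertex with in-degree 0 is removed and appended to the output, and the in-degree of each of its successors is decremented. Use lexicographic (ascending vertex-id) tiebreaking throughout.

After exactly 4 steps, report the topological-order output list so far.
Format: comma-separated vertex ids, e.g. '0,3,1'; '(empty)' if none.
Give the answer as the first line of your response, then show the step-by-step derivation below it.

2,3,5,0

step 1: output 2; order=[2]; indeg=(1,1,0,0,1,0,1)
step 2: output 3; order=[2,3]; indeg=(1,1,0,0,1,0,1)
step 3: output 5; order=[2,3,5]; indeg=(0,0,0,0,1,0,1)
step 4: output 0; order=[2,3,5,0]; indeg=(0,0,0,0,0,0,1)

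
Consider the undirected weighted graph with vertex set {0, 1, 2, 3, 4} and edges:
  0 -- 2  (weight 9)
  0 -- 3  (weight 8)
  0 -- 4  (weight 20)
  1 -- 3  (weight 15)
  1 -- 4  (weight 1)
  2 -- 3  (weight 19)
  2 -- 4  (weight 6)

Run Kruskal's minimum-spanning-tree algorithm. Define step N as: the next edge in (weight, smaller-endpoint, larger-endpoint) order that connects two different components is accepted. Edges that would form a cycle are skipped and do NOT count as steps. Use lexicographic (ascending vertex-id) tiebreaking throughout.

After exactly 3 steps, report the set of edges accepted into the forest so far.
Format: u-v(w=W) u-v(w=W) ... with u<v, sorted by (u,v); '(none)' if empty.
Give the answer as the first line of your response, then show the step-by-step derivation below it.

0-3(w=8) 1-4(w=1) 2-4(w=6)

step 1: add edge 1-4 (w=1); MST = {1-4(w=1)}
step 2: add edge 2-4 (w=6); MST = {1-4(w=1) 2-4(w=6)}
step 3: add edge 0-3 (w=8); MST = {0-3(w=8) 1-4(w=1) 2-4(w=6)}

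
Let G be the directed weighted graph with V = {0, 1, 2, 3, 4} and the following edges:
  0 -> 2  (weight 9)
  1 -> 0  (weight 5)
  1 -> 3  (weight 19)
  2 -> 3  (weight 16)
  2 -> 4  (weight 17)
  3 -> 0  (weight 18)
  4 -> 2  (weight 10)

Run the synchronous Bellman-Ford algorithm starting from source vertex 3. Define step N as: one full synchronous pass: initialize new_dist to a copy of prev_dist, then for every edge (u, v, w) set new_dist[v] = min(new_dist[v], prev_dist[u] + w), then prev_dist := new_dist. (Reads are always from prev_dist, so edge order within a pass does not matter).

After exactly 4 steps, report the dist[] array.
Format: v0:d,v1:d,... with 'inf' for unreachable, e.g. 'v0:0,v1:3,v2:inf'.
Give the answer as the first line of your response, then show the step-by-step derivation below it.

v0:18,v1:inf,v2:27,v3:0,v4:44

step 1: dist = v0:18,v1:inf,v2:inf,v3:0,v4:inf
step 2: dist = v0:18,v1:inf,v2:27,v3:0,v4:inf
step 3: dist = v0:18,v1:inf,v2:27,v3:0,v4:44
step 4: dist = v0:18,v1:inf,v2:27,v3:0,v4:44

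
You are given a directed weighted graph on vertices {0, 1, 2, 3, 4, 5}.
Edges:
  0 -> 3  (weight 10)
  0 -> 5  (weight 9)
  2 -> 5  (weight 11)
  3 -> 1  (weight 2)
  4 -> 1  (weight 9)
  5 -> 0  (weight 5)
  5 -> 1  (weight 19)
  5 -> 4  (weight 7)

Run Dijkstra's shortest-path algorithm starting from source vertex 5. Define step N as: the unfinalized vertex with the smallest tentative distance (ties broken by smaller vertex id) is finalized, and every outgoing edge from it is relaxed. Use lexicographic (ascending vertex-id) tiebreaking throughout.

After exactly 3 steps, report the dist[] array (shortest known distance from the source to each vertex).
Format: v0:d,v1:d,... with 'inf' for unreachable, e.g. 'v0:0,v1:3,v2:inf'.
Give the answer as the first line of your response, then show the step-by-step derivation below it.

v0:5,v1:16,v2:inf,v3:15,v4:7,v5:0

step 1: dist = v0:5,v1:19,v2:inf,v3:inf,v4:7,v5:0
step 2: dist = v0:5,v1:19,v2:inf,v3:15,v4:7,v5:0
step 3: dist = v0:5,v1:16,v2:inf,v3:15,v4:7,v5:0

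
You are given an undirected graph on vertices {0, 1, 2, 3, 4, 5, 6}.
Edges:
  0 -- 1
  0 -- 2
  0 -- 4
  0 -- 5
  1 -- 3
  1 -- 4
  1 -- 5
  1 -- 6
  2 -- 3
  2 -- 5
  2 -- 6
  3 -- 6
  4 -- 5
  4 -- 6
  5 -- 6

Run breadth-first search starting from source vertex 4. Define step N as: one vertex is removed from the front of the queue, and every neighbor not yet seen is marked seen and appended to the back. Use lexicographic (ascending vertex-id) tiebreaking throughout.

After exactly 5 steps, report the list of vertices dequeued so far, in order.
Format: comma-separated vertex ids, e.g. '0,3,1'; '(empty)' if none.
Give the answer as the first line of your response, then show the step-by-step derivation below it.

4,0,1,5,6

step 1: dequeue 4; queue=[0,1,5,6]; order=4
step 2: dequeue 0; queue=[1,5,6,2]; order=4,0
step 3: dequeue 1; queue=[5,6,2,3]; order=4,0,1
step 4: dequeue 5; queue=[6,2,3]; order=4,0,1,5
step 5: dequeue 6; queue=[2,3]; order=4,0,1,5,6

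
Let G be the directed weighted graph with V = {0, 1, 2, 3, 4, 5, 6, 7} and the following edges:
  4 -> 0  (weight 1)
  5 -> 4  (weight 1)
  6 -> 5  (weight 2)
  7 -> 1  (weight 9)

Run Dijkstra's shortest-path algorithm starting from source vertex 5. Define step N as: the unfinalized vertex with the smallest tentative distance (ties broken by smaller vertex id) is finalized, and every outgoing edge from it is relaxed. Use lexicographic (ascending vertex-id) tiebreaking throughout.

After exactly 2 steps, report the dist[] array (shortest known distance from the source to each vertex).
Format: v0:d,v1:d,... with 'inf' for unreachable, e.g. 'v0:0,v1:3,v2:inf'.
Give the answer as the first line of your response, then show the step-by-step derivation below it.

v0:2,v1:inf,v2:inf,v3:inf,v4:1,v5:0,v6:inf,v7:inf

step 1: dist = v0:inf,v1:inf,v2:inf,v3:inf,v4:1,v5:0,v6:inf,v7:inf
step 2: dist = v0:2,v1:inf,v2:inf,v3:inf,v4:1,v5:0,v6:inf,v7:inf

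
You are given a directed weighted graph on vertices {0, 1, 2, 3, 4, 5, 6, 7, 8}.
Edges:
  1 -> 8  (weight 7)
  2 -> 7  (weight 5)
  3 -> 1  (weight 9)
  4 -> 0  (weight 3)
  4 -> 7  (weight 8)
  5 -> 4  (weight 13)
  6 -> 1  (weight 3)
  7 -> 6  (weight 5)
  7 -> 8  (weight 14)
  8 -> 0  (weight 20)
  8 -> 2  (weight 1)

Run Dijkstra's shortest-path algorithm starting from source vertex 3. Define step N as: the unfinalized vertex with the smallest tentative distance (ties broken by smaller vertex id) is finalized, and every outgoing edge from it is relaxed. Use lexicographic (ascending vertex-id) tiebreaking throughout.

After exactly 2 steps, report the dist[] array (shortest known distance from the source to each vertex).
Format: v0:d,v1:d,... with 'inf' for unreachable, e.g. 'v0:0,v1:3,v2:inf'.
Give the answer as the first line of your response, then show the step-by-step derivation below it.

v0:inf,v1:9,v2:inf,v3:0,v4:inf,v5:inf,v6:inf,v7:inf,v8:16

step 1: dist = v0:inf,v1:9,v2:inf,v3:0,v4:inf,v5:inf,v6:inf,v7:inf,v8:inf
step 2: dist = v0:inf,v1:9,v2:inf,v3:0,v4:inf,v5:inf,v6:inf,v7:inf,v8:16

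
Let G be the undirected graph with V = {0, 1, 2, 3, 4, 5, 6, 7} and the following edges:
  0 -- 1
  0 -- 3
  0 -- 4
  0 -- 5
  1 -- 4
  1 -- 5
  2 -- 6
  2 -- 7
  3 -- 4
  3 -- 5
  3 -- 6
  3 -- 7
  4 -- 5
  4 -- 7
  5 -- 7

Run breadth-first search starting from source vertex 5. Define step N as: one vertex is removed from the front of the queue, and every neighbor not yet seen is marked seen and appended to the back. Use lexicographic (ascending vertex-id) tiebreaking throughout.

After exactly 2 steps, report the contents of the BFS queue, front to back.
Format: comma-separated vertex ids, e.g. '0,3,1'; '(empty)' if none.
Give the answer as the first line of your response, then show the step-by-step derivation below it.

1,3,4,7

step 1: dequeue 5; queue=[0,1,3,4,7]; order=5
step 2: dequeue 0; queue=[1,3,4,7]; order=5,0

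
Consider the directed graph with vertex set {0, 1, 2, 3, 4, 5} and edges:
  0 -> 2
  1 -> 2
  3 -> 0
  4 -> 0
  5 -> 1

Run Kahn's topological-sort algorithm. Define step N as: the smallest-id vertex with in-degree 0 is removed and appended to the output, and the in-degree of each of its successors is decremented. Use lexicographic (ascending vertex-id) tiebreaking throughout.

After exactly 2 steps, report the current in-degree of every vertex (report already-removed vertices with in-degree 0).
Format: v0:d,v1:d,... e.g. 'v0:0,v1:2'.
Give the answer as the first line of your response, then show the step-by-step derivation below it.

v0:0,v1:1,v2:2,v3:0,v4:0,v5:0

step 1: output 3; order=[3]; indeg=(1,1,2,0,0,0)
step 2: output 4; order=[3,4]; indeg=(0,1,2,0,0,0)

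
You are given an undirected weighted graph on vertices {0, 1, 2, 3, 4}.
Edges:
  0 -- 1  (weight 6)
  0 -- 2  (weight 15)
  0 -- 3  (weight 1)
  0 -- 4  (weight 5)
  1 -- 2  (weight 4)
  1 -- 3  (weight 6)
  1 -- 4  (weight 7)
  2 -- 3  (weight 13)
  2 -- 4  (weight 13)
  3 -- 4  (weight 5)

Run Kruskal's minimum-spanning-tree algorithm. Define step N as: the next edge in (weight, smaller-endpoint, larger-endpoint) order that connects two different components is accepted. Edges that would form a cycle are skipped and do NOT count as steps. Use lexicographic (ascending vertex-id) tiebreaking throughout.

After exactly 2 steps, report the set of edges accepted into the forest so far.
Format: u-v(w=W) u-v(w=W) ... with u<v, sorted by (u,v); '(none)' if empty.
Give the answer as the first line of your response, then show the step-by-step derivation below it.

0-3(w=1) 1-2(w=4)

step 1: add edge 0-3 (w=1); MST = {0-3(w=1)}
step 2: add edge 1-2 (w=4); MST = {0-3(w=1) 1-2(w=4)}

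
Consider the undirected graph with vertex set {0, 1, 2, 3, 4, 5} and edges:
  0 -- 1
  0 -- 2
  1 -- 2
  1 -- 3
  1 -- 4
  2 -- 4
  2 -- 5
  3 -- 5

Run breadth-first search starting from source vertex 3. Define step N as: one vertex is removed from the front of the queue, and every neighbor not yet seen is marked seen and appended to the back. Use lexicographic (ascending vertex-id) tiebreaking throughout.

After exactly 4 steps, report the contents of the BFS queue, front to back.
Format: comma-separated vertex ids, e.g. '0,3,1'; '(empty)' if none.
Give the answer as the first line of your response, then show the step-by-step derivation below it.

2,4

step 1: dequeue 3; queue=[1,5]; order=3
step 2: dequeue 1; queue=[5,0,2,4]; order=3,1
step 3: dequeue 5; queue=[0,2,4]; order=3,1,5
step 4: dequeue 0; queue=[2,4]; order=3,1,5,0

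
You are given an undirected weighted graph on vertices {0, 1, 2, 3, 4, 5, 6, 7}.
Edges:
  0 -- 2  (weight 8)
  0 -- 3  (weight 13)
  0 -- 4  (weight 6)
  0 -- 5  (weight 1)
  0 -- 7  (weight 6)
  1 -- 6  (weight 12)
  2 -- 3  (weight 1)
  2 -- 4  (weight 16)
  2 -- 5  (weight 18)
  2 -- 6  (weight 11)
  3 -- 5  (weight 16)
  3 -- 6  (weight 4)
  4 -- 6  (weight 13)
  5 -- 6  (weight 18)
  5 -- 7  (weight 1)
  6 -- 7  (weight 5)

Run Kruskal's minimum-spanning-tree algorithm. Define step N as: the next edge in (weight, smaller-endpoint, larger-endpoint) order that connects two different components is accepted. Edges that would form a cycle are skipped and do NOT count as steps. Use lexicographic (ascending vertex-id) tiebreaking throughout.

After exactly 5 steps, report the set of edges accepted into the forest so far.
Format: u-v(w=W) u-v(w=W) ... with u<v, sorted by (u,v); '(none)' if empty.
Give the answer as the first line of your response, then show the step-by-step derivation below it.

0-5(w=1) 2-3(w=1) 3-6(w=4) 5-7(w=1) 6-7(w=5)

step 1: add edge 0-5 (w=1); MST = {0-5(w=1)}
step 2: add edge 2-3 (w=1); MST = {0-5(w=1) 2-3(w=1)}
step 3: add edge 5-7 (w=1); MST = {0-5(w=1) 2-3(w=1) 5-7(w=1)}
step 4: add edge 3-6 (w=4); MST = {0-5(w=1) 2-3(w=1) 3-6(w=4) 5-7(w=1)}
step 5: add edge 6-7 (w=5); MST = {0-5(w=1) 2-3(w=1) 3-6(w=4) 5-7(w=1) 6-7(w=5)}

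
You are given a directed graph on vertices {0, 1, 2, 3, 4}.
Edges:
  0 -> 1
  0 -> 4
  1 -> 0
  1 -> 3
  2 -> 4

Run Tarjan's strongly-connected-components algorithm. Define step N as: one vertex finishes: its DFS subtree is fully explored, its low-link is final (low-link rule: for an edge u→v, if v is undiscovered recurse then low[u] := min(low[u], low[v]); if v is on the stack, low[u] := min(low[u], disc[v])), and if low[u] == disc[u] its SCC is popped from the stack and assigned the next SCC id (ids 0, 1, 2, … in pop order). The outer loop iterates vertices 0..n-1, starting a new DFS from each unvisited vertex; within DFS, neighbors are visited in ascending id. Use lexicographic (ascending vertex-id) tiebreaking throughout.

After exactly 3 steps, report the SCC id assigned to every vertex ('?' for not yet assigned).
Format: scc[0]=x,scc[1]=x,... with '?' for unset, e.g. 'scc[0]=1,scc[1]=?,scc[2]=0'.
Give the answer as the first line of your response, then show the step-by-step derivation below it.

scc[0]=?,scc[1]=?,scc[2]=?,scc[3]=0,scc[4]=1

step 1: low=(low[0]=0,low[1]=0,low[2]=?,low[3]=2,low[4]=?); scc=(scc[0]=?,scc[1]=?,scc[2]=?,scc[3]=0,scc[4]=?)
step 2: low=(low[0]=0,low[1]=0,low[2]=?,low[3]=2,low[4]=?); scc=(scc[0]=?,scc[1]=?,scc[2]=?,scc[3]=0,scc[4]=?)
step 3: low=(low[0]=0,low[1]=0,low[2]=?,low[3]=2,low[4]=3); scc=(scc[0]=?,scc[1]=?,scc[2]=?,scc[3]=0,scc[4]=1)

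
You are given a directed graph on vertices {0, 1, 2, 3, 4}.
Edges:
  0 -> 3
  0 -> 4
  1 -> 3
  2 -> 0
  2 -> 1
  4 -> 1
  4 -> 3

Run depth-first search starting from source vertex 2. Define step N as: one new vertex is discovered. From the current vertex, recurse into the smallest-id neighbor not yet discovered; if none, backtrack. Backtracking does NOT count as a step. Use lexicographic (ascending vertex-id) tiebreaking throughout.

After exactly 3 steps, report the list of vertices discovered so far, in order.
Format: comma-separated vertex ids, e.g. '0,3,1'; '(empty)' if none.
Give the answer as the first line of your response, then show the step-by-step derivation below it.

2,0,3

step 1: discover 2; path=2; order=2
step 2: discover 0; path=2>0; order=2,0
step 3: discover 3; path=2>0>3; order=2,0,3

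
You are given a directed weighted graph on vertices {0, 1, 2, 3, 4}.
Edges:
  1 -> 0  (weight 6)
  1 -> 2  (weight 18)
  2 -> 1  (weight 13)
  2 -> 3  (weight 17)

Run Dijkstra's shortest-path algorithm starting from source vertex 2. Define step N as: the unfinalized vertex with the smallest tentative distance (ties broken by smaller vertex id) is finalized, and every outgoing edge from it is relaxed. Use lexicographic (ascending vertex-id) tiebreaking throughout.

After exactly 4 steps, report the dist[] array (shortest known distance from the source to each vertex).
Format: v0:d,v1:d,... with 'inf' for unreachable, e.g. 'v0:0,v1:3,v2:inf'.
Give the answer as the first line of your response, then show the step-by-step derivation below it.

v0:19,v1:13,v2:0,v3:17,v4:inf

step 1: dist = v0:inf,v1:13,v2:0,v3:17,v4:inf
step 2: dist = v0:19,v1:13,v2:0,v3:17,v4:inf
step 3: dist = v0:19,v1:13,v2:0,v3:17,v4:inf
step 4: dist = v0:19,v1:13,v2:0,v3:17,v4:inf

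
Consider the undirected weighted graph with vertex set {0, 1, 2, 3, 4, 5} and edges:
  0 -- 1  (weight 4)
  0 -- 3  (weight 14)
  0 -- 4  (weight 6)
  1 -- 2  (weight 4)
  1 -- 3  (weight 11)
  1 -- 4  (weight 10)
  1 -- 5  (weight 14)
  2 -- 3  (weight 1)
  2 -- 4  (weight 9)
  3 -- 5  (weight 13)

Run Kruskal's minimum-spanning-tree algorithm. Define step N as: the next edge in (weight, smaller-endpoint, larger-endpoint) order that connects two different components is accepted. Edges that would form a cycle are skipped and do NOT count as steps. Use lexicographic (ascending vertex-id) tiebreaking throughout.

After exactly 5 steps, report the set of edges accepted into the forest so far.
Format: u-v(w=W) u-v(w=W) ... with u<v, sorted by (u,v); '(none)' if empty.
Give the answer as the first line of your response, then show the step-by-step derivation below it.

0-1(w=4) 0-4(w=6) 1-2(w=4) 2-3(w=1) 3-5(w=13)

step 1: add edge 2-3 (w=1); MST = {2-3(w=1)}
step 2: add edge 0-1 (w=4); MST = {0-1(w=4) 2-3(w=1)}
step 3: add edge 1-2 (w=4); MST = {0-1(w=4) 1-2(w=4) 2-3(w=1)}
step 4: add edge 0-4 (w=6); MST = {0-1(w=4) 0-4(w=6) 1-2(w=4) 2-3(w=1)}
step 5: add edge 3-5 (w=13); MST = {0-1(w=4) 0-4(w=6) 1-2(w=4) 2-3(w=1) 3-5(w=13)}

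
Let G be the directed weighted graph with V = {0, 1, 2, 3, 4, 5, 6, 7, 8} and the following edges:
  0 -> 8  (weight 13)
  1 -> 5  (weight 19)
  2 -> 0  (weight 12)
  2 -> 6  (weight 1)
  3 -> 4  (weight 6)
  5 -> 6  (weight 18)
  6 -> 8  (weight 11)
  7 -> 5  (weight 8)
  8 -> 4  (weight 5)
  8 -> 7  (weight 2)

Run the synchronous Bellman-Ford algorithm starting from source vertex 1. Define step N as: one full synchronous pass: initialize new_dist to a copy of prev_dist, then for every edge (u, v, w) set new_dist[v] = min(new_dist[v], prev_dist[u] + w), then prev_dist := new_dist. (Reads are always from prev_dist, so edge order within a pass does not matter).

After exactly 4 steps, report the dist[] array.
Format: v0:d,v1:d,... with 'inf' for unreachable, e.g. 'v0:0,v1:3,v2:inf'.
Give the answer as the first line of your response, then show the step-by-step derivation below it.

v0:inf,v1:0,v2:inf,v3:inf,v4:53,v5:19,v6:37,v7:50,v8:48

step 1: dist = v0:inf,v1:0,v2:inf,v3:inf,v4:inf,v5:19,v6:inf,v7:inf,v8:inf
step 2: dist = v0:inf,v1:0,v2:inf,v3:inf,v4:inf,v5:19,v6:37,v7:inf,v8:inf
step 3: dist = v0:inf,v1:0,v2:inf,v3:inf,v4:inf,v5:19,v6:37,v7:inf,v8:48
step 4: dist = v0:inf,v1:0,v2:inf,v3:inf,v4:53,v5:19,v6:37,v7:50,v8:48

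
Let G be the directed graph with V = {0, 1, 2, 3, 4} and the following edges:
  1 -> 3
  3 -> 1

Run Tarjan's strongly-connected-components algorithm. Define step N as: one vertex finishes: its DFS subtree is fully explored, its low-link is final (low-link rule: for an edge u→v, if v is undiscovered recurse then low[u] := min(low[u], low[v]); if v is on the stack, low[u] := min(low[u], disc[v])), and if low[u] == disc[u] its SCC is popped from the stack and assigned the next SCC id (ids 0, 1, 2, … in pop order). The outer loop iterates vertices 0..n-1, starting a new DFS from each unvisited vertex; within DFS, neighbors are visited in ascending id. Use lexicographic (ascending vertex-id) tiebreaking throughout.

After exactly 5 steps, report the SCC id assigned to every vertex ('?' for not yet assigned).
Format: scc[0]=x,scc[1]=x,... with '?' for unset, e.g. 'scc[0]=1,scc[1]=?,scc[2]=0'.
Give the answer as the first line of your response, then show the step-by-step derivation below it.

scc[0]=0,scc[1]=1,scc[2]=2,scc[3]=1,scc[4]=3

step 1: low=(low[0]=0,low[1]=?,low[2]=?,low[3]=?,low[4]=?); scc=(scc[0]=0,scc[1]=?,scc[2]=?,scc[3]=?,scc[4]=?)
step 2: low=(low[0]=0,low[1]=1,low[2]=?,low[3]=1,low[4]=?); scc=(scc[0]=0,scc[1]=?,scc[2]=?,scc[3]=?,scc[4]=?)
step 3: low=(low[0]=0,low[1]=1,low[2]=?,low[3]=1,low[4]=?); scc=(scc[0]=0,scc[1]=1,scc[2]=?,scc[3]=1,scc[4]=?)
step 4: low=(low[0]=0,low[1]=1,low[2]=3,low[3]=1,low[4]=?); scc=(scc[0]=0,scc[1]=1,scc[2]=2,scc[3]=1,scc[4]=?)
step 5: low=(low[0]=0,low[1]=1,low[2]=3,low[3]=1,low[4]=4); scc=(scc[0]=0,scc[1]=1,scc[2]=2,scc[3]=1,scc[4]=3)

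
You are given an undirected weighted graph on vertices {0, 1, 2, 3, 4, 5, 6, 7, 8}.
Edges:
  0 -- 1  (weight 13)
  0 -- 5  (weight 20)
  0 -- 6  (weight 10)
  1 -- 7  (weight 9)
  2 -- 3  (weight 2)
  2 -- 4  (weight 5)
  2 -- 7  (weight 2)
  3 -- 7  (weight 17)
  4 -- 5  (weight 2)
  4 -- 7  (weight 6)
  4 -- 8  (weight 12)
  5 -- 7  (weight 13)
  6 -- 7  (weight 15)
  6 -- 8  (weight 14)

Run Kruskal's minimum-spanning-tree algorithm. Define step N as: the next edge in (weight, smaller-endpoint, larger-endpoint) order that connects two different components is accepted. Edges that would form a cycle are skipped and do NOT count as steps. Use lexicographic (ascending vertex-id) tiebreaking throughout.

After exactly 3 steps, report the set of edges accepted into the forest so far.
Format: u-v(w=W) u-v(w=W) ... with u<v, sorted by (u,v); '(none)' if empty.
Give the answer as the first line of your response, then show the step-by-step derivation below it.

2-3(w=2) 2-7(w=2) 4-5(w=2)

step 1: add edge 2-3 (w=2); MST = {2-3(w=2)}
step 2: add edge 2-7 (w=2); MST = {2-3(w=2) 2-7(w=2)}
step 3: add edge 4-5 (w=2); MST = {2-3(w=2) 2-7(w=2) 4-5(w=2)}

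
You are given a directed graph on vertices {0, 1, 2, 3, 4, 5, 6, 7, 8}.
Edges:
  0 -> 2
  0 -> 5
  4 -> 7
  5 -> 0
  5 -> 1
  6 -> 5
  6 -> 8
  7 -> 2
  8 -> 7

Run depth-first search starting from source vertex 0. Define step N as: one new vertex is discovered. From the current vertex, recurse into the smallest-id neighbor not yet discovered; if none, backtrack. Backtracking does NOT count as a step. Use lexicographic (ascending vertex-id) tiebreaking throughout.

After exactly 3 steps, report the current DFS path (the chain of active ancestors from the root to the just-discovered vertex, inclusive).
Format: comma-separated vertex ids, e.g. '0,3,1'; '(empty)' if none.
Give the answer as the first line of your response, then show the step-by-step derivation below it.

0,5

step 1: discover 0; path=0; order=0
step 2: discover 2; path=0>2; order=0,2
step 3: discover 5; path=0>5; order=0,2,5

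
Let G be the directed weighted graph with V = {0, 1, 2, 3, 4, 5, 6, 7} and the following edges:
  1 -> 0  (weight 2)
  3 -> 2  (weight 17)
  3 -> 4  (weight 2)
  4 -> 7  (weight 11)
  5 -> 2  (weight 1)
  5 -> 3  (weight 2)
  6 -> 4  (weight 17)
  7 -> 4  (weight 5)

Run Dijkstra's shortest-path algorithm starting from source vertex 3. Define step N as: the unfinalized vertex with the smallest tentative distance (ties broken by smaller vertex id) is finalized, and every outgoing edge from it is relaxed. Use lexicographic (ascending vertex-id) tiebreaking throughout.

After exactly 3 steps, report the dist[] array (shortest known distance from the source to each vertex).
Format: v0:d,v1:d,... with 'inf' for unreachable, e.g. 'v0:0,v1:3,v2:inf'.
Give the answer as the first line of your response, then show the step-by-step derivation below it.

v0:inf,v1:inf,v2:17,v3:0,v4:2,v5:inf,v6:inf,v7:13

step 1: dist = v0:inf,v1:inf,v2:17,v3:0,v4:2,v5:inf,v6:inf,v7:inf
step 2: dist = v0:inf,v1:inf,v2:17,v3:0,v4:2,v5:inf,v6:inf,v7:13
step 3: dist = v0:inf,v1:inf,v2:17,v3:0,v4:2,v5:inf,v6:inf,v7:13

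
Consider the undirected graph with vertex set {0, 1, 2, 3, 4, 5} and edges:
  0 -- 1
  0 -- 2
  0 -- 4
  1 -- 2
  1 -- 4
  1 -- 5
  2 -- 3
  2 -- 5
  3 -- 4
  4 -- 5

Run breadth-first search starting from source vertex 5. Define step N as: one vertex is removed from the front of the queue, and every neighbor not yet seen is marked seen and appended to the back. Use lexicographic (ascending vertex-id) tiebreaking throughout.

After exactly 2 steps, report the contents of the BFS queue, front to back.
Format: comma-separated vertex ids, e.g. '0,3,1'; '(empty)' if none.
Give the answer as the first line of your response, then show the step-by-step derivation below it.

2,4,0

step 1: dequeue 5; queue=[1,2,4]; order=5
step 2: dequeue 1; queue=[2,4,0]; order=5,1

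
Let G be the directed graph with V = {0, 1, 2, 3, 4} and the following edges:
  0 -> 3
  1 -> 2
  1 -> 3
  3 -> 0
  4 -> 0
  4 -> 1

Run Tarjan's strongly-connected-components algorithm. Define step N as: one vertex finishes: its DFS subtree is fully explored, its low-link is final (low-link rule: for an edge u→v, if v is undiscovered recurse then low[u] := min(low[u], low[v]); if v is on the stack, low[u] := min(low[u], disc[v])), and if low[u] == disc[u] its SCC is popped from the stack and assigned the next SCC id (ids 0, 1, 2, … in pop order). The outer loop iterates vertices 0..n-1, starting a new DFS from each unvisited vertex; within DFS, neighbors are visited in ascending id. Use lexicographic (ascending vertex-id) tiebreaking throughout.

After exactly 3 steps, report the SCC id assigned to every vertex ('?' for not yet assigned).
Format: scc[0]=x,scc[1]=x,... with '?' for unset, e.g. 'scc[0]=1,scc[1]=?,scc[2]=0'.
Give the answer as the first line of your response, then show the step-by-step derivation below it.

scc[0]=0,scc[1]=?,scc[2]=1,scc[3]=0,scc[4]=?

step 1: low=(low[0]=0,low[1]=?,low[2]=?,low[3]=0,low[4]=?); scc=(scc[0]=?,scc[1]=?,scc[2]=?,scc[3]=?,scc[4]=?)
step 2: low=(low[0]=0,low[1]=?,low[2]=?,low[3]=0,low[4]=?); scc=(scc[0]=0,scc[1]=?,scc[2]=?,scc[3]=0,scc[4]=?)
step 3: low=(low[0]=0,low[1]=2,low[2]=3,low[3]=0,low[4]=?); scc=(scc[0]=0,scc[1]=?,scc[2]=1,scc[3]=0,scc[4]=?)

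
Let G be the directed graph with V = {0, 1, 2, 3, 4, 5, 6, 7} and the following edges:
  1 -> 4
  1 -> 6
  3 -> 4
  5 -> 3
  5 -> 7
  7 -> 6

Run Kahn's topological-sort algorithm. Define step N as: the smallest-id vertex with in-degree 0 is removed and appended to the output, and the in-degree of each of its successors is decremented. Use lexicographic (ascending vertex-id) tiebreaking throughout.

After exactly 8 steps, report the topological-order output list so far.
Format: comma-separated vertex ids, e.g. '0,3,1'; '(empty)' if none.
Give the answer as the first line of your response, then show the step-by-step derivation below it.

0,1,2,5,3,4,7,6

step 1: output 0; order=[0]; indeg=(0,0,0,1,2,0,2,1)
step 2: output 1; order=[0,1]; indeg=(0,0,0,1,1,0,1,1)
step 3: output 2; order=[0,1,2]; indeg=(0,0,0,1,1,0,1,1)
step 4: output 5; order=[0,1,2,5]; indeg=(0,0,0,0,1,0,1,0)
step 5: output 3; order=[0,1,2,5,3]; indeg=(0,0,0,0,0,0,1,0)
step 6: output 4; order=[0,1,2,5,3,4]; indeg=(0,0,0,0,0,0,1,0)
step 7: output 7; order=[0,1,2,5,3,4,7]; indeg=(0,0,0,0,0,0,0,0)
step 8: output 6; order=[0,1,2,5,3,4,7,6]; indeg=(0,0,0,0,0,0,0,0)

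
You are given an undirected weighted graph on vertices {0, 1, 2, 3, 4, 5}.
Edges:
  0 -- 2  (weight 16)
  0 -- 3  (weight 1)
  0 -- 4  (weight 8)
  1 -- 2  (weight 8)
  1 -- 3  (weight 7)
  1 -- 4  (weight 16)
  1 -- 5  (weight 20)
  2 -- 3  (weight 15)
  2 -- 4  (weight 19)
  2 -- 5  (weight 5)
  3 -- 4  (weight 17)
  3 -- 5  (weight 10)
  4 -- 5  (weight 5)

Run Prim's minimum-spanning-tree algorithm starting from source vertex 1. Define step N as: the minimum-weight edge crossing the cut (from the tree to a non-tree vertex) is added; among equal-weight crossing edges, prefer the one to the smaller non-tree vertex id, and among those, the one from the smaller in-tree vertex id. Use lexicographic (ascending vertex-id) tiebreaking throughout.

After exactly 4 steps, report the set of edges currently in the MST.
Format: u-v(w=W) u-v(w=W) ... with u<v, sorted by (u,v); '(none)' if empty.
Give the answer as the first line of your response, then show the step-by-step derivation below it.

0-3(w=1) 1-2(w=8) 1-3(w=7) 2-5(w=5)

step 1: add edge 1-3 (w=7); MST = {1-3(w=7)}
step 2: add edge 0-3 (w=1); MST = {0-3(w=1) 1-3(w=7)}
step 3: add edge 1-2 (w=8); MST = {0-3(w=1) 1-2(w=8) 1-3(w=7)}
step 4: add edge 2-5 (w=5); MST = {0-3(w=1) 1-2(w=8) 1-3(w=7) 2-5(w=5)}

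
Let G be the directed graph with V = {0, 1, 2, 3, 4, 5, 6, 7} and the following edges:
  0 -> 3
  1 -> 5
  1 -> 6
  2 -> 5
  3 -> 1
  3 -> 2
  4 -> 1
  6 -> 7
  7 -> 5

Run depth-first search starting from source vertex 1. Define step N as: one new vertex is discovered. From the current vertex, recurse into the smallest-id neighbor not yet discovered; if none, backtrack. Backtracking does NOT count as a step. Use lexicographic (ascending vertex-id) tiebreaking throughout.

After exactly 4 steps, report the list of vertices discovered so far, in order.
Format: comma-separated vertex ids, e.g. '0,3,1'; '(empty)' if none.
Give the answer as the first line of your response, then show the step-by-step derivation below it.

1,5,6,7

step 1: discover 1; path=1; order=1
step 2: discover 5; path=1>5; order=1,5
step 3: discover 6; path=1>6; order=1,5,6
step 4: discover 7; path=1>6>7; order=1,5,6,7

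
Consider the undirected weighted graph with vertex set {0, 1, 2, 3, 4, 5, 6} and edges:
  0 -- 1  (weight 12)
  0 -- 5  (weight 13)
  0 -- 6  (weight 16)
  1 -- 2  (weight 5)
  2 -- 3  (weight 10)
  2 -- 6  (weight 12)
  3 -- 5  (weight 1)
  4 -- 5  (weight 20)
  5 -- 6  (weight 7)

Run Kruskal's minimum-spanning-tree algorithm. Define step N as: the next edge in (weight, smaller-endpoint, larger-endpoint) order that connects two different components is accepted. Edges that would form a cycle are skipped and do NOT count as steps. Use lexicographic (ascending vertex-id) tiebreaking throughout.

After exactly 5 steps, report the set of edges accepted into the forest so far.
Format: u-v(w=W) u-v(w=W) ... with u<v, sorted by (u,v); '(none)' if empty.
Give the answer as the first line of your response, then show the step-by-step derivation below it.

0-1(w=12) 1-2(w=5) 2-3(w=10) 3-5(w=1) 5-6(w=7)

step 1: add edge 3-5 (w=1); MST = {3-5(w=1)}
step 2: add edge 1-2 (w=5); MST = {1-2(w=5) 3-5(w=1)}
step 3: add edge 5-6 (w=7); MST = {1-2(w=5) 3-5(w=1) 5-6(w=7)}
step 4: add edge 2-3 (w=10); MST = {1-2(w=5) 2-3(w=10) 3-5(w=1) 5-6(w=7)}
step 5: add edge 0-1 (w=12); MST = {0-1(w=12) 1-2(w=5) 2-3(w=10) 3-5(w=1) 5-6(w=7)}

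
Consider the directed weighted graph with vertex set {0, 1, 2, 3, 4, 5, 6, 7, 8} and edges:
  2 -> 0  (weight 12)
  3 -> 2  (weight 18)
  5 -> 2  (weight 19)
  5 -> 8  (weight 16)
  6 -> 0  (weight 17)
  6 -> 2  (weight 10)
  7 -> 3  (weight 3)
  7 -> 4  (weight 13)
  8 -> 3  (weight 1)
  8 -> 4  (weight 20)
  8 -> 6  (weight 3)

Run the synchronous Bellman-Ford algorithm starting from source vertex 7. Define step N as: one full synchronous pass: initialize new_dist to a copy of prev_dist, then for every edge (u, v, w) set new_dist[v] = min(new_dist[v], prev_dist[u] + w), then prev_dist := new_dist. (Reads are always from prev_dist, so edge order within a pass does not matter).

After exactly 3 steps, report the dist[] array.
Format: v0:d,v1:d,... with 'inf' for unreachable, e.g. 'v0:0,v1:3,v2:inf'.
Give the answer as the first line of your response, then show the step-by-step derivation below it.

v0:33,v1:inf,v2:21,v3:3,v4:13,v5:inf,v6:inf,v7:0,v8:inf

step 1: dist = v0:inf,v1:inf,v2:inf,v3:3,v4:13,v5:inf,v6:inf,v7:0,v8:inf
step 2: dist = v0:inf,v1:inf,v2:21,v3:3,v4:13,v5:inf,v6:inf,v7:0,v8:inf
step 3: dist = v0:33,v1:inf,v2:21,v3:3,v4:13,v5:inf,v6:inf,v7:0,v8:inf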